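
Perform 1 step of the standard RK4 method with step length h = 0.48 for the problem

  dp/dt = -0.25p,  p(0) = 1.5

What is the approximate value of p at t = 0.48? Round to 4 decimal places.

1.3304

RK4: k1 = f(t_n, p_n); k2 = f(t_n + h/2, p_n + (h/2)·k1); k3 = f(t_n + h/2, p_n + (h/2)·k2); k4 = f(t_n + h, p_n + h·k3); p_{n+1} = p_n + (h/6)·(k1 + 2k2 + 2k3 + k4).
t=0.000000, p=1.500000:
  k1 = f(0.000000, 1.500000) = -0.375000
  k2 = f(0.240000, 1.410000) = -0.352500
  k3 = f(0.240000, 1.415400) = -0.353850
  k4 = f(0.480000, 1.330152) = -0.332538
  p ← 1.500000 + (0.48/6)·(k1 + 2k2 + 2k3 + k4) = 1.330381
p(0.48) ≈ 1.3304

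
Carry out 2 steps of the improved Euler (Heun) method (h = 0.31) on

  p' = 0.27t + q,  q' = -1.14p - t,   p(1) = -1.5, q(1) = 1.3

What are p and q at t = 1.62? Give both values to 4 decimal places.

Heun on (p,q): k1 = f(t_n, state_n); k2 = f(t_n + h, state_n + h·k1); state_{n+1} = state_n + (h/2)·(k1 + k2).
1.000000: (-1.500000, 1.300000)
  k1 = (1.570000, 0.710000)
  predictor → (-1.013300, 1.520100)
  k2 = (1.873800, -0.154838)
  → (-0.966211, 1.386050)
1.310000: (-0.966211, 1.386050)
  k1 = (1.739750, -0.208519)
  predictor → (-0.426888, 1.321409)
  k2 = (1.758809, -1.133347)
  → (-0.423934, 1.178061)
(p(1.62), q(1.62)) ≈ (-0.4239, 1.1781)

-0.4239, 1.1781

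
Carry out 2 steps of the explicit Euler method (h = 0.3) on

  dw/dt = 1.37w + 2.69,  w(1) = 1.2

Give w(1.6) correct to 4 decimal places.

Euler: w_{n+1} = w_n + h·f(t_n, w_n).
t=1.000000, w=1.200000: f=4.334000 → w ← 1.200000 + 0.3·4.334000 = 2.500200
t=1.300000, w=2.500200: f=6.115274 → w ← 2.500200 + 0.3·6.115274 = 4.334782
w(1.6) ≈ 4.3348

4.3348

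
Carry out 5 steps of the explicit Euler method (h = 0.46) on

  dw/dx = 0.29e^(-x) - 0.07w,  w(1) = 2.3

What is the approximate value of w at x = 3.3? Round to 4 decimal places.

Euler: w_{n+1} = w_n + h·f(x_n, w_n).
x=1.000000, w=2.300000: f=-0.054315 → w ← 2.300000 + 0.46·(-0.054315) = 2.275015
x=1.460000, w=2.275015: f=-0.091903 → w ← 2.275015 + 0.46·(-0.091903) = 2.232740
x=1.920000, w=2.232740: f=-0.113776 → w ← 2.232740 + 0.46·(-0.113776) = 2.180403
x=2.380000, w=2.180403: f=-0.125789 → w ← 2.180403 + 0.46·(-0.125789) = 2.122540
x=2.840000, w=2.122540: f=-0.131634 → w ← 2.122540 + 0.46·(-0.131634) = 2.061989
w(3.3) ≈ 2.0620

2.0620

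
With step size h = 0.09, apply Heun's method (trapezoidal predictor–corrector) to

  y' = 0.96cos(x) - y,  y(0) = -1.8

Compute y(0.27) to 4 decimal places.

Heun: k1 = f(x_n, y_n); k2 = f(x_n + h, y_n + h·k1); y_{n+1} = y_n + (h/2)·(k1 + k2).
x=0.000000, y=-1.800000:
  k1 = f(0.000000, -1.800000) = 2.760000
  k2 = f(0.090000, -1.551600) = 2.507715
  y ← -1.800000 + (0.09/2)·(2.760000 + 2.507715) = -1.562953
x=0.090000, y=-1.562953:
  k1 = f(0.090000, -1.562953) = 2.519067
  k2 = f(0.180000, -1.336237) = 2.280727
  y ← -1.562953 + (0.09/2)·(2.519067 + 2.280727) = -1.346962
x=0.180000, y=-1.346962:
  k1 = f(0.180000, -1.346962) = 2.291452
  k2 = f(0.270000, -1.140731) = 2.065951
  y ← -1.346962 + (0.09/2)·(2.291452 + 2.065951) = -1.150879
y(0.27) ≈ -1.1509

-1.1509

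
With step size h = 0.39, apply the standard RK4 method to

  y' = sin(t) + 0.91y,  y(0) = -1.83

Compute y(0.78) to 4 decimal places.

-3.3479

RK4: k1 = f(t_n, y_n); k2 = f(t_n + h/2, y_n + (h/2)·k1); k3 = f(t_n + h/2, y_n + (h/2)·k2); k4 = f(t_n + h, y_n + h·k3); y_{n+1} = y_n + (h/6)·(k1 + 2k2 + 2k3 + k4).
t=0.000000, y=-1.830000:
  k1 = f(0.000000, -1.830000) = -1.665300
  k2 = f(0.195000, -2.154734) = -1.767041
  k3 = f(0.195000, -2.174573) = -1.785095
  k4 = f(0.390000, -2.526187) = -1.918642
  y ← -1.830000 + (0.39/6)·(k1 + 2k2 + 2k3 + k4) = -2.524734
t=0.390000, y=-2.524734:
  k1 = f(0.390000, -2.524734) = -1.917319
  k2 = f(0.585000, -2.898611) = -2.085537
  k3 = f(0.585000, -2.931414) = -2.115387
  k4 = f(0.780000, -3.349735) = -2.344979
  y ← -2.524734 + (0.39/6)·(k1 + 2k2 + 2k3 + k4) = -3.347903
y(0.78) ≈ -3.3479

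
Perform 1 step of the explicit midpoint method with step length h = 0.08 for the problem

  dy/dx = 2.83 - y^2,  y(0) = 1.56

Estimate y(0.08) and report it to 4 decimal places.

1.5877

Midpoint: k1 = f(x_n, y_n); k2 = f(x_n + h/2, y_n + (h/2)·k1); y_{n+1} = y_n + h·k2.
x=0.000000, y=1.560000:
  k1 = f(0.000000, 1.560000) = 0.396400
  k2 = f(0.040000, 1.575856) = 0.346678
  y ← 1.560000 + 0.08·0.346678 = 1.587734
y(0.08) ≈ 1.5877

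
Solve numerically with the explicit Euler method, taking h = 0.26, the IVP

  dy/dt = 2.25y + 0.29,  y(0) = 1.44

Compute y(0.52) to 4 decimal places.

Euler: y_{n+1} = y_n + h·f(t_n, y_n).
t=0.000000, y=1.440000: f=3.530000 → y ← 1.440000 + 0.26·3.530000 = 2.357800
t=0.260000, y=2.357800: f=5.595050 → y ← 2.357800 + 0.26·5.595050 = 3.812513
y(0.52) ≈ 3.8125

3.8125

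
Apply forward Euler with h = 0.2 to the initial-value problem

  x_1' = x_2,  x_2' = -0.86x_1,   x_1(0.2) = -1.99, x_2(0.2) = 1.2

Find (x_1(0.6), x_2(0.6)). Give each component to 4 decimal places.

Euler on (x_1,x_2): x_1_{n+1} = x_1_n + h·x_1', x_2_{n+1} = x_2_n + h·x_2'.
0.200000: (-1.990000, 1.200000); f=(1.200000, 1.711400) → (-1.750000, 1.542280)
0.400000: (-1.750000, 1.542280); f=(1.542280, 1.505000) → (-1.441544, 1.843280)
(x_1(0.6), x_2(0.6)) ≈ (-1.4415, 1.8433)

-1.4415, 1.8433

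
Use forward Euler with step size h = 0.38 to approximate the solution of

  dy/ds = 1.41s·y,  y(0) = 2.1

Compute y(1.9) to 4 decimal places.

10.3954

Euler: y_{n+1} = y_n + h·f(s_n, y_n).
s=0.000000, y=2.100000: f=0.000000 → y ← 2.100000 + 0.38·0.000000 = 2.100000
s=0.380000, y=2.100000: f=1.125180 → y ← 2.100000 + 0.38·1.125180 = 2.527568
s=0.760000, y=2.527568: f=2.708542 → y ← 2.527568 + 0.38·2.708542 = 3.556814
s=1.140000, y=3.556814: f=5.717224 → y ← 3.556814 + 0.38·5.717224 = 5.729359
s=1.520000, y=5.729359: f=12.279163 → y ← 5.729359 + 0.38·12.279163 = 10.395441
y(1.9) ≈ 10.3954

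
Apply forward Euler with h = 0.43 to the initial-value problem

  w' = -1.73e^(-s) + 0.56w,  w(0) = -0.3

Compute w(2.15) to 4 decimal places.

-4.4420

Euler: w_{n+1} = w_n + h·f(s_n, w_n).
s=0.000000, w=-0.300000: f=-1.898000 → w ← -0.300000 + 0.43·(-1.898000) = -1.116140
s=0.430000, w=-1.116140: f=-1.750419 → w ← -1.116140 + 0.43·(-1.750419) = -1.868820
s=0.860000, w=-1.868820: f=-1.778610 → w ← -1.868820 + 0.43·(-1.778610) = -2.633622
s=1.290000, w=-2.633622: f=-1.951047 → w ← -2.633622 + 0.43·(-1.951047) = -3.472573
s=1.720000, w=-3.472573: f=-2.254425 → w ← -3.472573 + 0.43·(-2.254425) = -4.441975
w(2.15) ≈ -4.4420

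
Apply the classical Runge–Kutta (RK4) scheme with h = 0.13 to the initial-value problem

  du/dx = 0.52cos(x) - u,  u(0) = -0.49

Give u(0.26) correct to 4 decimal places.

RK4: k1 = f(x_n, u_n); k2 = f(x_n + h/2, u_n + (h/2)·k1); k3 = f(x_n + h/2, u_n + (h/2)·k2); k4 = f(x_n + h, u_n + h·k3); u_{n+1} = u_n + (h/6)·(k1 + 2k2 + 2k3 + k4).
x=0.000000, u=-0.490000:
  k1 = f(0.000000, -0.490000) = 1.010000
  k2 = f(0.065000, -0.424350) = 0.943252
  k3 = f(0.065000, -0.428689) = 0.947591
  k4 = f(0.130000, -0.366813) = 0.882425
  u ← -0.490000 + (0.13/6)·(k1 + 2k2 + 2k3 + k4) = -0.367061
x=0.130000, u=-0.367061:
  k1 = f(0.130000, -0.367061) = 0.882673
  k2 = f(0.195000, -0.309687) = 0.819832
  k3 = f(0.195000, -0.313772) = 0.823917
  k4 = f(0.260000, -0.259952) = 0.762475
  u ← -0.367061 + (0.13/6)·(k1 + 2k2 + 2k3 + k4) = -0.260187
u(0.26) ≈ -0.2602

-0.2602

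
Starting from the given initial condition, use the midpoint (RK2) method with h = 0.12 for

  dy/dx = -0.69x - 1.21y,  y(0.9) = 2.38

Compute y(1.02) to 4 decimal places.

1.9854

Midpoint: k1 = f(x_n, y_n); k2 = f(x_n + h/2, y_n + (h/2)·k1); y_{n+1} = y_n + h·k2.
x=0.900000, y=2.380000:
  k1 = f(0.900000, 2.380000) = -3.500800
  k2 = f(0.960000, 2.169952) = -3.288042
  y ← 2.380000 + 0.12·(-3.288042) = 1.985435
y(1.02) ≈ 1.9854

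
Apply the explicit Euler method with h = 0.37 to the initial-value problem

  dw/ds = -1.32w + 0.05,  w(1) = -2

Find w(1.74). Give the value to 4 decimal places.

-0.4955

Euler: w_{n+1} = w_n + h·f(s_n, w_n).
s=1.000000, w=-2.000000: f=2.690000 → w ← -2.000000 + 0.37·2.690000 = -1.004700
s=1.370000, w=-1.004700: f=1.376204 → w ← -1.004700 + 0.37·1.376204 = -0.495505
w(1.74) ≈ -0.4955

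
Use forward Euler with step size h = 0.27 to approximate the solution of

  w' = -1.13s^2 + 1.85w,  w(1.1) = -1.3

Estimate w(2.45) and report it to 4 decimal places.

-18.6167

Euler: w_{n+1} = w_n + h·f(s_n, w_n).
s=1.100000, w=-1.300000: f=-3.772300 → w ← -1.300000 + 0.27·(-3.772300) = -2.318521
s=1.370000, w=-2.318521: f=-6.410161 → w ← -2.318521 + 0.27·(-6.410161) = -4.049264
s=1.640000, w=-4.049264: f=-10.530387 → w ← -4.049264 + 0.27·(-10.530387) = -6.892469
s=1.910000, w=-6.892469: f=-16.873421 → w ← -6.892469 + 0.27·(-16.873421) = -11.448293
s=2.180000, w=-11.448293: f=-26.549553 → w ← -11.448293 + 0.27·(-26.549553) = -18.616672
w(2.45) ≈ -18.6167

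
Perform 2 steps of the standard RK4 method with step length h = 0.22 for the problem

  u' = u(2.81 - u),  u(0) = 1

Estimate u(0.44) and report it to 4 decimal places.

RK4: k1 = f(t_n, u_n); k2 = f(t_n + h/2, u_n + (h/2)·k1); k3 = f(t_n + h/2, u_n + (h/2)·k2); k4 = f(t_n + h, u_n + h·k3); u_{n+1} = u_n + (h/6)·(k1 + 2k2 + 2k3 + k4).
t=0.000000, u=1.000000:
  k1 = f(0.000000, 1.000000) = 1.810000
  k2 = f(0.110000, 1.199100) = 1.931630
  k3 = f(0.110000, 1.212479) = 1.936961
  k4 = f(0.220000, 1.426131) = 1.973578
  u ← 1.000000 + (0.22/6)·(k1 + 2k2 + 2k3 + k4) = 1.422428
t=0.220000, u=1.422428:
  k1 = f(0.220000, 1.422428) = 1.973721
  k2 = f(0.330000, 1.639537) = 1.919017
  k3 = f(0.330000, 1.633520) = 1.921804
  k4 = f(0.440000, 1.845225) = 1.780227
  u ← 1.422428 + (0.22/6)·(k1 + 2k2 + 2k3 + k4) = 1.841733
u(0.44) ≈ 1.8417

1.8417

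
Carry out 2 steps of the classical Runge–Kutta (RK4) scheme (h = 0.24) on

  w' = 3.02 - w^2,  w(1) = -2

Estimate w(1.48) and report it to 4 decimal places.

-3.7681

RK4: k1 = f(s_n, w_n); k2 = f(s_n + h/2, w_n + (h/2)·k1); k3 = f(s_n + h/2, w_n + (h/2)·k2); k4 = f(s_n + h, w_n + h·k3); w_{n+1} = w_n + (h/6)·(k1 + 2k2 + 2k3 + k4).
s=1.000000, w=-2.000000:
  k1 = f(1.000000, -2.000000) = -0.980000
  k2 = f(1.120000, -2.117600) = -1.464230
  k3 = f(1.120000, -2.175708) = -1.713703
  k4 = f(1.240000, -2.411289) = -2.794314
  w ← -2.000000 + (0.24/6)·(k1 + 2k2 + 2k3 + k4) = -2.405207
s=1.240000, w=-2.405207:
  k1 = f(1.240000, -2.405207) = -2.765022
  k2 = f(1.360000, -2.737010) = -4.471223
  k3 = f(1.360000, -2.941754) = -5.633916
  k4 = f(1.480000, -3.757347) = -11.097657
  w ← -2.405207 + (0.24/6)·(k1 + 2k2 + 2k3 + k4) = -3.768125
w(1.48) ≈ -3.7681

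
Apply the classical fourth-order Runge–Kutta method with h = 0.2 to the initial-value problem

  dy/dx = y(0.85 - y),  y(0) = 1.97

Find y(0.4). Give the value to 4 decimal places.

RK4: k1 = f(x_n, y_n); k2 = f(x_n + h/2, y_n + (h/2)·k1); k3 = f(x_n + h/2, y_n + (h/2)·k2); k4 = f(x_n + h, y_n + h·k3); y_{n+1} = y_n + (h/6)·(k1 + 2k2 + 2k3 + k4).
x=0.000000, y=1.970000:
  k1 = f(0.000000, 1.970000) = -2.206400
  k2 = f(0.100000, 1.749360) = -1.573304
  k3 = f(0.100000, 1.812670) = -1.745002
  k4 = f(0.200000, 1.621000) = -1.249790
  y ← 1.970000 + (0.2/6)·(k1 + 2k2 + 2k3 + k4) = 1.633573
x=0.200000, y=1.633573:
  k1 = f(0.200000, 1.633573) = -1.280024
  k2 = f(0.300000, 1.505571) = -0.987008
  k3 = f(0.300000, 1.534872) = -1.051192
  k4 = f(0.400000, 1.423335) = -0.816048
  y ← 1.633573 + (0.2/6)·(k1 + 2k2 + 2k3 + k4) = 1.427824
y(0.4) ≈ 1.4278

1.4278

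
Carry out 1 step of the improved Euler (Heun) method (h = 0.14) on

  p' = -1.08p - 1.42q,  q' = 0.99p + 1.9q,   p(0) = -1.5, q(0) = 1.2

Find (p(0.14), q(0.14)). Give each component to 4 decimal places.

Heun on (p,q): k1 = f(x_n, state_n); k2 = f(x_n + h, state_n + h·k1); state_{n+1} = state_n + (h/2)·(k1 + k2).
0.000000: (-1.500000, 1.200000)
  k1 = (-0.084000, 0.795000)
  predictor → (-1.511760, 1.311300)
  k2 = (-0.229345, 0.994828)
  → (-1.521934, 1.325288)
(p(0.14), q(0.14)) ≈ (-1.5219, 1.3253)

-1.5219, 1.3253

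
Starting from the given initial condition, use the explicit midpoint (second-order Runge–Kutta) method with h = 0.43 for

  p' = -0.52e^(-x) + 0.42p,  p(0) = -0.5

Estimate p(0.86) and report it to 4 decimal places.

-1.0868

Midpoint: k1 = f(x_n, p_n); k2 = f(x_n + h/2, p_n + (h/2)·k1); p_{n+1} = p_n + h·k2.
x=0.000000, p=-0.500000:
  k1 = f(0.000000, -0.500000) = -0.730000
  k2 = f(0.215000, -0.656950) = -0.695321
  p ← -0.500000 + 0.43·(-0.695321) = -0.798988
x=0.430000, p=-0.798988:
  k1 = f(0.430000, -0.798988) = -0.673840
  k2 = f(0.645000, -0.943863) = -0.669247
  p ← -0.798988 + 0.43·(-0.669247) = -1.086764
p(0.86) ≈ -1.0868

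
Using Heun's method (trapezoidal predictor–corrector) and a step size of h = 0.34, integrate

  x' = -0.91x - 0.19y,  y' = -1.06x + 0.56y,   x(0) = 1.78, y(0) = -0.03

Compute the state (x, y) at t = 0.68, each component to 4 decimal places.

1.0418, -1.2340

Heun on (x,y): k1 = f(t_n, state_n); k2 = f(t_n + h, state_n + h·k1); state_{n+1} = state_n + (h/2)·(k1 + k2).
0.000000: (1.780000, -0.030000)
  k1 = (-1.614100, -1.903600)
  predictor → (1.231206, -0.677224)
  k2 = (-0.991725, -1.684324)
  → (1.337010, -0.639947)
0.340000: (1.337010, -0.639947)
  k1 = (-1.095089, -1.775601)
  predictor → (0.964680, -1.243651)
  k2 = (-0.641565, -1.719005)
  → (1.041779, -1.234030)
(x(0.68), y(0.68)) ≈ (1.0418, -1.2340)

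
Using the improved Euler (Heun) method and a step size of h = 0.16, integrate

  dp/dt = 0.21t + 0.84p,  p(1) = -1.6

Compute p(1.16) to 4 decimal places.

-1.7909

Heun: k1 = f(t_n, p_n); k2 = f(t_n + h, p_n + h·k1); p_{n+1} = p_n + (h/2)·(k1 + k2).
t=1.000000, p=-1.600000:
  k1 = f(1.000000, -1.600000) = -1.134000
  k2 = f(1.160000, -1.781440) = -1.252810
  p ← -1.600000 + (0.16/2)·(-1.134000 + (-1.252810)) = -1.790945
p(1.16) ≈ -1.7909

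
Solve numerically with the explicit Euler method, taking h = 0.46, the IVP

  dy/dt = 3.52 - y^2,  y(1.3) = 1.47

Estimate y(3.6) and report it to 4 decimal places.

Euler: y_{n+1} = y_n + h·f(t_n, y_n).
t=1.300000, y=1.470000: f=1.359100 → y ← 1.470000 + 0.46·1.359100 = 2.095186
t=1.760000, y=2.095186: f=-0.869804 → y ← 2.095186 + 0.46·(-0.869804) = 1.695076
t=2.220000, y=1.695076: f=0.646717 → y ← 1.695076 + 0.46·0.646717 = 1.992566
t=2.680000, y=1.992566: f=-0.450319 → y ← 1.992566 + 0.46·(-0.450319) = 1.785419
t=3.140000, y=1.785419: f=0.332278 → y ← 1.785419 + 0.46·0.332278 = 1.938267
y(3.6) ≈ 1.9383

1.9383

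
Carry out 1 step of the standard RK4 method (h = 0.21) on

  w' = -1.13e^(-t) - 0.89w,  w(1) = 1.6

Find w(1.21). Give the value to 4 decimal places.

RK4: k1 = f(t_n, w_n); k2 = f(t_n + h/2, w_n + (h/2)·k1); k3 = f(t_n + h/2, w_n + (h/2)·k2); k4 = f(t_n + h, w_n + h·k3); w_{n+1} = w_n + (h/6)·(k1 + 2k2 + 2k3 + k4).
t=1.000000, w=1.600000:
  k1 = f(1.000000, 1.600000) = -1.839704
  k2 = f(1.105000, 1.406831) = -1.626348
  k3 = f(1.105000, 1.429233) = -1.646286
  k4 = f(1.210000, 1.254280) = -1.453272
  w ← 1.600000 + (0.21/6)·(k1 + 2k2 + 2k3 + k4) = 1.255661
w(1.21) ≈ 1.2557

1.2557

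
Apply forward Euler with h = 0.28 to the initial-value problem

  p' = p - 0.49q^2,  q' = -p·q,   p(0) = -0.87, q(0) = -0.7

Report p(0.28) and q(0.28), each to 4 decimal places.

-1.1808, -0.8705

Euler on (p,q): p_{n+1} = p_n + h·p', q_{n+1} = q_n + h·q'.
0.000000: (-0.870000, -0.700000); f=(-1.110100, -0.609000) → (-1.180828, -0.870520)
(p(0.28), q(0.28)) ≈ (-1.1808, -0.8705)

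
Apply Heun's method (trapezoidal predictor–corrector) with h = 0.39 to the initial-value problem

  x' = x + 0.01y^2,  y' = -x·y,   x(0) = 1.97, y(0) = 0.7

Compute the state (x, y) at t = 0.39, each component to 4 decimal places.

Heun on (x,y): k1 = f(t_n, state_n); k2 = f(t_n + h, state_n + h·k1); state_{n+1} = state_n + (h/2)·(k1 + k2).
0.000000: (1.970000, 0.700000)
  k1 = (1.974900, -1.379000)
  predictor → (2.740211, 0.162190)
  k2 = (2.740474, -0.444435)
  → (2.889498, 0.344430)
(x(0.39), y(0.39)) ≈ (2.8895, 0.3444)

2.8895, 0.3444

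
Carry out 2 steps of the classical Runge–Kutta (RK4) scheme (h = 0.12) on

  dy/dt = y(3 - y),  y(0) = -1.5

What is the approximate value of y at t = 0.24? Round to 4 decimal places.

RK4: k1 = f(t_n, y_n); k2 = f(t_n + h/2, y_n + (h/2)·k1); k3 = f(t_n + h/2, y_n + (h/2)·k2); k4 = f(t_n + h, y_n + h·k3); y_{n+1} = y_n + (h/6)·(k1 + 2k2 + 2k3 + k4).
t=0.000000, y=-1.500000:
  k1 = f(0.000000, -1.500000) = -6.750000
  k2 = f(0.060000, -1.905000) = -9.344025
  k3 = f(0.060000, -2.060642) = -10.428168
  k4 = f(0.120000, -2.751380) = -15.824233
  y ← -1.500000 + (0.12/6)·(k1 + 2k2 + 2k3 + k4) = -2.742372
t=0.120000, y=-2.742372:
  k1 = f(0.120000, -2.742372) = -15.747723
  k2 = f(0.180000, -3.687236) = -24.657415
  k3 = f(0.180000, -4.221817) = -30.489193
  k4 = f(0.240000, -6.401076) = -60.176995
  y ← -2.742372 + (0.12/6)·(k1 + 2k2 + 2k3 + k4) = -6.466731
y(0.24) ≈ -6.4667

-6.4667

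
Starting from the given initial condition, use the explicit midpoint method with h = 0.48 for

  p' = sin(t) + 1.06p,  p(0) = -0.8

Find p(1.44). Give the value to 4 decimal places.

-2.0529

Midpoint: k1 = f(t_n, p_n); k2 = f(t_n + h/2, p_n + (h/2)·k1); p_{n+1} = p_n + h·k2.
t=0.000000, p=-0.800000:
  k1 = f(0.000000, -0.800000) = -0.848000
  k2 = f(0.240000, -1.003520) = -0.826029
  p ← -0.800000 + 0.48·(-0.826029) = -1.196494
t=0.480000, p=-1.196494:
  k1 = f(0.480000, -1.196494) = -0.806504
  k2 = f(0.720000, -1.390055) = -0.814073
  p ← -1.196494 + 0.48·(-0.814073) = -1.587249
t=0.960000, p=-1.587249:
  k1 = f(0.960000, -1.587249) = -0.863292
  k2 = f(1.200000, -1.794439) = -0.970066
  p ← -1.587249 + 0.48·(-0.970066) = -2.052881
p(1.44) ≈ -2.0529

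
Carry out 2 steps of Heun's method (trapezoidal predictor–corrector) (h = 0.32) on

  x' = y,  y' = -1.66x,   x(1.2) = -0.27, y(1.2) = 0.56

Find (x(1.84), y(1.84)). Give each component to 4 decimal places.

0.1478, 0.6361

Heun on (x,y): k1 = f(s_n, state_n); k2 = f(s_n + h, state_n + h·k1); state_{n+1} = state_n + (h/2)·(k1 + k2).
1.200000: (-0.270000, 0.560000)
  k1 = (0.560000, 0.448200)
  predictor → (-0.090800, 0.703424)
  k2 = (0.703424, 0.150728)
  → (-0.067852, 0.655828)
1.520000: (-0.067852, 0.655828)
  k1 = (0.655828, 0.112635)
  predictor → (0.142013, 0.691872)
  k2 = (0.691872, -0.235742)
  → (0.147780, 0.636131)
(x(1.84), y(1.84)) ≈ (0.1478, 0.6361)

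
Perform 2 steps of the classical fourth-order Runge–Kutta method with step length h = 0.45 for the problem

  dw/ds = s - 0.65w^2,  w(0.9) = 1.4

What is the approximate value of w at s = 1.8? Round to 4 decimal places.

RK4: k1 = f(s_n, w_n); k2 = f(s_n + h/2, w_n + (h/2)·k1); k3 = f(s_n + h/2, w_n + (h/2)·k2); k4 = f(s_n + h, w_n + h·k3); w_{n+1} = w_n + (h/6)·(k1 + 2k2 + 2k3 + k4).
s=0.900000, w=1.400000:
  k1 = f(0.900000, 1.400000) = -0.374000
  k2 = f(1.125000, 1.315850) = -0.000450
  k3 = f(1.125000, 1.399899) = -0.148816
  k4 = f(1.350000, 1.333033) = 0.194965
  w ← 1.400000 + (0.45/6)·(k1 + 2k2 + 2k3 + k4) = 1.364183
s=1.350000, w=1.364183:
  k1 = f(1.350000, 1.364183) = 0.140354
  k2 = f(1.575000, 1.395762) = 0.308701
  k3 = f(1.575000, 1.433640) = 0.239039
  k4 = f(1.800000, 1.471750) = 0.392069
  w ← 1.364183 + (0.45/6)·(k1 + 2k2 + 2k3 + k4) = 1.486275
w(1.8) ≈ 1.4863

1.4863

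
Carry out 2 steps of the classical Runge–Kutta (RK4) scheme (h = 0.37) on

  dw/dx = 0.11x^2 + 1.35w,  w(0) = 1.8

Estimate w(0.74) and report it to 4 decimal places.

RK4: k1 = f(x_n, w_n); k2 = f(x_n + h/2, w_n + (h/2)·k1); k3 = f(x_n + h/2, w_n + (h/2)·k2); k4 = f(x_n + h, w_n + h·k3); w_{n+1} = w_n + (h/6)·(k1 + 2k2 + 2k3 + k4).
x=0.000000, w=1.800000:
  k1 = f(0.000000, 1.800000) = 2.430000
  k2 = f(0.185000, 2.249550) = 3.040657
  k3 = f(0.185000, 2.362522) = 3.193169
  k4 = f(0.370000, 2.981472) = 4.040047
  w ← 1.800000 + (0.37/6)·(k1 + 2k2 + 2k3 + k4) = 2.967825
x=0.370000, w=2.967825:
  k1 = f(0.370000, 2.967825) = 4.021622
  k2 = f(0.555000, 3.711825) = 5.044846
  k3 = f(0.555000, 3.901121) = 5.300397
  k4 = f(0.740000, 4.928972) = 6.714348
  w ← 2.967825 + (0.37/6)·(k1 + 2k2 + 2k3 + k4) = 4.905790
w(0.74) ≈ 4.9058

4.9058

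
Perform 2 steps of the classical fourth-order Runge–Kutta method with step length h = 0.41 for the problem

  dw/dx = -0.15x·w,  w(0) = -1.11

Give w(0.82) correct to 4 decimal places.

RK4: k1 = f(x_n, w_n); k2 = f(x_n + h/2, w_n + (h/2)·k1); k3 = f(x_n + h/2, w_n + (h/2)·k2); k4 = f(x_n + h, w_n + h·k3); w_{n+1} = w_n + (h/6)·(k1 + 2k2 + 2k3 + k4).
x=0.000000, w=-1.110000:
  k1 = f(0.000000, -1.110000) = 0.000000
  k2 = f(0.205000, -1.110000) = 0.034132
  k3 = f(0.205000, -1.103003) = 0.033917
  k4 = f(0.410000, -1.096094) = 0.067410
  w ← -1.110000 + (0.41/6)·(k1 + 2k2 + 2k3 + k4) = -1.096094
x=0.410000, w=-1.096094:
  k1 = f(0.410000, -1.096094) = 0.067410
  k2 = f(0.615000, -1.082275) = 0.099840
  k3 = f(0.615000, -1.075626) = 0.099227
  k4 = f(0.820000, -1.055411) = 0.129816
  w ← -1.096094 + (0.41/6)·(k1 + 2k2 + 2k3 + k4) = -1.055411
w(0.82) ≈ -1.0554

-1.0554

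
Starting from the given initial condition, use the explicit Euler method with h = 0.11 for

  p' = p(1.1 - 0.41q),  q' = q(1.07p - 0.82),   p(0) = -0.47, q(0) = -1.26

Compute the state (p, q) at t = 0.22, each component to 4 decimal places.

-0.6474, -0.9094

Euler on (p,q): p_{n+1} = p_n + h·p', q_{n+1} = q_n + h·q'.
0.000000: (-0.470000, -1.260000); f=(-0.759802, 1.666854) → (-0.553578, -1.076646)
0.110000: (-0.553578, -1.076646); f=(-0.853299, 1.520578) → (-0.647441, -0.909382)
(p(0.22), q(0.22)) ≈ (-0.6474, -0.9094)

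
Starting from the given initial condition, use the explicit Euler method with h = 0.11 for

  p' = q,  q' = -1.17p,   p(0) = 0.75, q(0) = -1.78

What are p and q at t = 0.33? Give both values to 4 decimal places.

Euler on (p,q): p_{n+1} = p_n + h·p', q_{n+1} = q_n + h·q'.
0.000000: (0.750000, -1.780000); f=(-1.780000, -0.877500) → (0.554200, -1.876525)
0.110000: (0.554200, -1.876525); f=(-1.876525, -0.648414) → (0.347782, -1.947851)
0.220000: (0.347782, -1.947851); f=(-1.947851, -0.406905) → (0.133519, -1.992610)
(p(0.33), q(0.33)) ≈ (0.1335, -1.9926)

0.1335, -1.9926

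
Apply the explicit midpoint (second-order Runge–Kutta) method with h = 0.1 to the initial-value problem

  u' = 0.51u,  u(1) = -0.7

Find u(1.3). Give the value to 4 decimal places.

Midpoint: k1 = f(x_n, u_n); k2 = f(x_n + h/2, u_n + (h/2)·k1); u_{n+1} = u_n + h·k2.
x=1.000000, u=-0.700000:
  k1 = f(1.000000, -0.700000) = -0.357000
  k2 = f(1.050000, -0.717850) = -0.366104
  u ← -0.700000 + 0.1·(-0.366104) = -0.736610
x=1.100000, u=-0.736610:
  k1 = f(1.100000, -0.736610) = -0.375671
  k2 = f(1.150000, -0.755394) = -0.385251
  u ← -0.736610 + 0.1·(-0.385251) = -0.775135
x=1.200000, u=-0.775135:
  k1 = f(1.200000, -0.775135) = -0.395319
  k2 = f(1.250000, -0.794901) = -0.405400
  u ← -0.775135 + 0.1·(-0.405400) = -0.815675
u(1.3) ≈ -0.8157

-0.8157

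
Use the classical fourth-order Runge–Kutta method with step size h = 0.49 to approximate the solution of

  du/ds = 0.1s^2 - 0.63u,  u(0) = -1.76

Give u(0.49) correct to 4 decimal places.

RK4: k1 = f(s_n, u_n); k2 = f(s_n + h/2, u_n + (h/2)·k1); k3 = f(s_n + h/2, u_n + (h/2)·k2); k4 = f(s_n + h, u_n + h·k3); u_{n+1} = u_n + (h/6)·(k1 + 2k2 + 2k3 + k4).
s=0.000000, u=-1.760000:
  k1 = f(0.000000, -1.760000) = 1.108800
  k2 = f(0.245000, -1.488344) = 0.943659
  k3 = f(0.245000, -1.528803) = 0.969149
  k4 = f(0.490000, -1.285117) = 0.833634
  u ← -1.760000 + (0.49/6)·(k1 + 2k2 + 2k3 + k4) = -1.288943
u(0.49) ≈ -1.2889

-1.2889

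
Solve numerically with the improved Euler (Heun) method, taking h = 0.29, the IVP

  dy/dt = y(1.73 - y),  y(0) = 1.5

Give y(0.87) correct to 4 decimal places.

Heun: k1 = f(t_n, y_n); k2 = f(t_n + h, y_n + h·k1); y_{n+1} = y_n + (h/2)·(k1 + k2).
t=0.000000, y=1.500000:
  k1 = f(0.000000, 1.500000) = 0.345000
  k2 = f(0.290000, 1.600050) = 0.207926
  y ← 1.500000 + (0.29/2)·(0.345000 + 0.207926) = 1.580174
t=0.290000, y=1.580174:
  k1 = f(0.290000, 1.580174) = 0.236751
  k2 = f(0.580000, 1.648832) = 0.133832
  y ← 1.580174 + (0.29/2)·(0.236751 + 0.133832) = 1.633909
t=0.580000, y=1.633909:
  k1 = f(0.580000, 1.633909) = 0.157004
  k2 = f(0.870000, 1.679440) = 0.084912
  y ← 1.633909 + (0.29/2)·(0.157004 + 0.084912) = 1.668987
y(0.87) ≈ 1.6690

1.6690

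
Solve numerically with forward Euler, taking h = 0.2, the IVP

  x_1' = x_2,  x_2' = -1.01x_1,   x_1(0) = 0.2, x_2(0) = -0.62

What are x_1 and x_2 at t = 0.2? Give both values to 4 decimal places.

Euler on (x_1,x_2): x_1_{n+1} = x_1_n + h·x_1', x_2_{n+1} = x_2_n + h·x_2'.
0.000000: (0.200000, -0.620000); f=(-0.620000, -0.202000) → (0.076000, -0.660400)
(x_1(0.2), x_2(0.2)) ≈ (0.0760, -0.6604)

0.0760, -0.6604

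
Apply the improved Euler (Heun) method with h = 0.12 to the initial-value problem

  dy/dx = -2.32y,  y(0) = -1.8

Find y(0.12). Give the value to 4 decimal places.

Heun: k1 = f(x_n, y_n); k2 = f(x_n + h, y_n + h·k1); y_{n+1} = y_n + (h/2)·(k1 + k2).
x=0.000000, y=-1.800000:
  k1 = f(0.000000, -1.800000) = 4.176000
  k2 = f(0.120000, -1.298880) = 3.013402
  y ← -1.800000 + (0.12/2)·(4.176000 + 3.013402) = -1.368636
y(0.12) ≈ -1.3686

-1.3686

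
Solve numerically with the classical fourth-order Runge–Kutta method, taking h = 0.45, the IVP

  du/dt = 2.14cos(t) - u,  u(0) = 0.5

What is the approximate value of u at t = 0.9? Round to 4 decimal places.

1.2710

RK4: k1 = f(t_n, u_n); k2 = f(t_n + h/2, u_n + (h/2)·k1); k3 = f(t_n + h/2, u_n + (h/2)·k2); k4 = f(t_n + h, u_n + h·k3); u_{n+1} = u_n + (h/6)·(k1 + 2k2 + 2k3 + k4).
t=0.000000, u=0.500000:
  k1 = f(0.000000, 0.500000) = 1.640000
  k2 = f(0.225000, 0.869000) = 1.217059
  k3 = f(0.225000, 0.773838) = 1.312221
  k4 = f(0.450000, 1.090499) = 0.836457
  u ← 0.500000 + (0.45/6)·(k1 + 2k2 + 2k3 + k4) = 1.065126
t=0.450000, u=1.065126:
  k1 = f(0.450000, 1.065126) = 0.861830
  k2 = f(0.675000, 1.259038) = 0.411675
  k3 = f(0.675000, 1.157753) = 0.512960
  k4 = f(0.900000, 1.295958) = 0.034287
  u ← 1.065126 + (0.45/6)·(k1 + 2k2 + 2k3 + k4) = 1.271030
u(0.9) ≈ 1.2710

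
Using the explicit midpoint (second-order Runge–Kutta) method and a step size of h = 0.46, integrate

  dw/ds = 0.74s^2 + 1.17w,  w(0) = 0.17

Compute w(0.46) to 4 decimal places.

Midpoint: k1 = f(s_n, w_n); k2 = f(s_n + h/2, w_n + (h/2)·k1); w_{n+1} = w_n + h·k2.
s=0.000000, w=0.170000:
  k1 = f(0.000000, 0.170000) = 0.198900
  k2 = f(0.230000, 0.215747) = 0.291570
  w ← 0.170000 + 0.46·0.291570 = 0.304122
w(0.46) ≈ 0.3041

0.3041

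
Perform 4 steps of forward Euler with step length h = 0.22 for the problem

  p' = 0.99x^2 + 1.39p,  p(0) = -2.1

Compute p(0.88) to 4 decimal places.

-5.9377

Euler: p_{n+1} = p_n + h·f(x_n, p_n).
x=0.000000, p=-2.100000: f=-2.919000 → p ← -2.100000 + 0.22·(-2.919000) = -2.742180
x=0.220000, p=-2.742180: f=-3.763714 → p ← -2.742180 + 0.22·(-3.763714) = -3.570197
x=0.440000, p=-3.570197: f=-4.770910 → p ← -3.570197 + 0.22·(-4.770910) = -4.619797
x=0.660000, p=-4.619797: f=-5.990274 → p ← -4.619797 + 0.22·(-5.990274) = -5.937658
p(0.88) ≈ -5.9377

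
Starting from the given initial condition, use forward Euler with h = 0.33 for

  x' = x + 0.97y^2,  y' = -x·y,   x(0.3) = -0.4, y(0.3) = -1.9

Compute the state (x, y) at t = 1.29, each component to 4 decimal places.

Euler on (x,y): x_{n+1} = x_n + h·x', y_{n+1} = y_n + h·y'.
0.300000: (-0.400000, -1.900000); f=(3.101700, -0.760000) → (0.623561, -2.150800)
0.630000: (0.623561, -2.150800); f=(5.110723, 1.341155) → (2.310100, -1.708219)
0.960000: (2.310100, -1.708219); f=(5.140571, 3.946156) → (4.006488, -0.405987)
(x(1.29), y(1.29)) ≈ (4.0065, -0.4060)

4.0065, -0.4060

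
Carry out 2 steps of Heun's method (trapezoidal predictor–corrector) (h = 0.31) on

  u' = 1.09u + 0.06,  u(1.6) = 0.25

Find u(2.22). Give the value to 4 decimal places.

Heun: k1 = f(t_n, u_n); k2 = f(t_n + h, u_n + h·k1); u_{n+1} = u_n + (h/2)·(k1 + k2).
t=1.600000, u=0.250000:
  k1 = f(1.600000, 0.250000) = 0.332500
  k2 = f(1.910000, 0.353075) = 0.444852
  u ← 0.250000 + (0.31/2)·(0.332500 + 0.444852) = 0.370490
t=1.910000, u=0.370490:
  k1 = f(1.910000, 0.370490) = 0.463834
  k2 = f(2.220000, 0.514278) = 0.620563
  u ← 0.370490 + (0.31/2)·(0.463834 + 0.620563) = 0.538571
u(2.22) ≈ 0.5386

0.5386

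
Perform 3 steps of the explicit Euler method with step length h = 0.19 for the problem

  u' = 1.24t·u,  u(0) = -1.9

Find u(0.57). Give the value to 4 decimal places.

Euler: u_{n+1} = u_n + h·f(t_n, u_n).
t=0.000000, u=-1.900000: f=0.000000 → u ← -1.900000 + 0.19·0.000000 = -1.900000
t=0.190000, u=-1.900000: f=-0.447640 → u ← -1.900000 + 0.19·(-0.447640) = -1.985052
t=0.380000, u=-1.985052: f=-0.935356 → u ← -1.985052 + 0.19·(-0.935356) = -2.162769
u(0.57) ≈ -2.1628

-2.1628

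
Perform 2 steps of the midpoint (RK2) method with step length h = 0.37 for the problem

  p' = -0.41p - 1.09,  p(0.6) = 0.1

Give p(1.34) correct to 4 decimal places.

Midpoint: k1 = f(x_n, p_n); k2 = f(x_n + h/2, p_n + (h/2)·k1); p_{n+1} = p_n + h·k2.
x=0.600000, p=0.100000:
  k1 = f(0.600000, 0.100000) = -1.131000
  k2 = f(0.785000, -0.109235) = -1.045214
  p ← 0.100000 + 0.37·(-1.045214) = -0.286729
x=0.970000, p=-0.286729:
  k1 = f(0.970000, -0.286729) = -0.972441
  k2 = f(1.155000, -0.466631) = -0.898681
  p ← -0.286729 + 0.37·(-0.898681) = -0.619241
p(1.34) ≈ -0.6192

-0.6192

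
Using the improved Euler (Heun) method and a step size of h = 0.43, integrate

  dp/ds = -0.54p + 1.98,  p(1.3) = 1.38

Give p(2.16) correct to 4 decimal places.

2.2223

Heun: k1 = f(s_n, p_n); k2 = f(s_n + h, p_n + h·k1); p_{n+1} = p_n + (h/2)·(k1 + k2).
s=1.300000, p=1.380000:
  k1 = f(1.300000, 1.380000) = 1.234800
  k2 = f(1.730000, 1.910964) = 0.948079
  p ← 1.380000 + (0.43/2)·(1.234800 + 0.948079) = 1.849319
s=1.730000, p=1.849319:
  k1 = f(1.730000, 1.849319) = 0.981368
  k2 = f(2.160000, 2.271307) = 0.753494
  p ← 1.849319 + (0.43/2)·(0.981368 + 0.753494) = 2.222314
p(2.16) ≈ 2.2223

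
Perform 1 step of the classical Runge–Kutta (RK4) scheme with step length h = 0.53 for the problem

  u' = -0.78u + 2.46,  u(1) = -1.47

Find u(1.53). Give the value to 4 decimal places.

0.0952

RK4: k1 = f(t_n, u_n); k2 = f(t_n + h/2, u_n + (h/2)·k1); k3 = f(t_n + h/2, u_n + (h/2)·k2); k4 = f(t_n + h, u_n + h·k3); u_{n+1} = u_n + (h/6)·(k1 + 2k2 + 2k3 + k4).
t=1.000000, u=-1.470000:
  k1 = f(1.000000, -1.470000) = 3.606600
  k2 = f(1.265000, -0.514251) = 2.861116
  k3 = f(1.265000, -0.711804) = 3.015207
  k4 = f(1.530000, 0.128060) = 2.360113
  u ← -1.470000 + (0.53/6)·(k1 + 2k2 + 2k3 + k4) = 0.095210
u(1.53) ≈ 0.0952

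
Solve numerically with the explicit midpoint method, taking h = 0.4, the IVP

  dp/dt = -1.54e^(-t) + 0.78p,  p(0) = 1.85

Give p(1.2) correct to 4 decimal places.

Midpoint: k1 = f(t_n, p_n); k2 = f(t_n + h/2, p_n + (h/2)·k1); p_{n+1} = p_n + h·k2.
t=0.000000, p=1.850000:
  k1 = f(0.000000, 1.850000) = -0.097000
  k2 = f(0.200000, 1.830600) = 0.167023
  p ← 1.850000 + 0.4·0.167023 = 1.916809
t=0.400000, p=1.916809:
  k1 = f(0.400000, 1.916809) = 0.462818
  k2 = f(0.600000, 2.009373) = 0.722141
  p ← 1.916809 + 0.4·0.722141 = 2.205665
t=0.800000, p=2.205665:
  k1 = f(0.800000, 2.205665) = 1.028452
  k2 = f(1.000000, 2.411356) = 1.314323
  p ← 2.205665 + 0.4·1.314323 = 2.731395
p(1.2) ≈ 2.7314

2.7314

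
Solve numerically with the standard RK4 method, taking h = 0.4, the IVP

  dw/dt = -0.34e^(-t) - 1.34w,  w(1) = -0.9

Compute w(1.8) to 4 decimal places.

-0.3478

RK4: k1 = f(t_n, w_n); k2 = f(t_n + h/2, w_n + (h/2)·k1); k3 = f(t_n + h/2, w_n + (h/2)·k2); k4 = f(t_n + h, w_n + h·k3); w_{n+1} = w_n + (h/6)·(k1 + 2k2 + 2k3 + k4).
t=1.000000, w=-0.900000:
  k1 = f(1.000000, -0.900000) = 1.080921
  k2 = f(1.200000, -0.683816) = 0.813907
  k3 = f(1.200000, -0.737219) = 0.885467
  k4 = f(1.400000, -0.545813) = 0.647547
  w ← -0.900000 + (0.4/6)·(k1 + 2k2 + 2k3 + k4) = -0.558186
t=1.400000, w=-0.558186:
  k1 = f(1.400000, -0.558186) = 0.664126
  k2 = f(1.600000, -0.425360) = 0.501338
  k3 = f(1.600000, -0.457918) = 0.544965
  k4 = f(1.800000, -0.340200) = 0.399666
  w ← -0.558186 + (0.4/6)·(k1 + 2k2 + 2k3 + k4) = -0.347759
w(1.8) ≈ -0.3478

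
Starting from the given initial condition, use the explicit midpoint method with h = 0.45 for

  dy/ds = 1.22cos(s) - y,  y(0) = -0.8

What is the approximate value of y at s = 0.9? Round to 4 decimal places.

0.2462

Midpoint: k1 = f(s_n, y_n); k2 = f(s_n + h/2, y_n + (h/2)·k1); y_{n+1} = y_n + h·k2.
s=0.000000, y=-0.800000:
  k1 = f(0.000000, -0.800000) = 2.020000
  k2 = f(0.225000, -0.345500) = 1.534749
  y ← -0.800000 + 0.45·1.534749 = -0.109363
s=0.450000, y=-0.109363:
  k1 = f(0.450000, -0.109363) = 1.207909
  k2 = f(0.675000, 0.162416) = 0.790046
  y ← -0.109363 + 0.45·0.790046 = 0.246158
y(0.9) ≈ 0.2462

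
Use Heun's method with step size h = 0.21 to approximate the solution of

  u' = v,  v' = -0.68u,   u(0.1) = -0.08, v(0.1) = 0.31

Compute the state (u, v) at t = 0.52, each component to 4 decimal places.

0.0530, 0.3140

Heun on (u,v): k1 = f(t_n, state_n); k2 = f(t_n + h, state_n + h·k1); state_{n+1} = state_n + (h/2)·(k1 + k2).
0.100000: (-0.080000, 0.310000)
  k1 = (0.310000, 0.054400)
  predictor → (-0.014900, 0.321424)
  k2 = (0.321424, 0.010132)
  → (-0.013700, 0.316776)
0.310000: (-0.013700, 0.316776)
  k1 = (0.316776, 0.009316)
  predictor → (0.052822, 0.318732)
  k2 = (0.318732, -0.035919)
  → (0.053028, 0.313983)
(u(0.52), v(0.52)) ≈ (0.0530, 0.3140)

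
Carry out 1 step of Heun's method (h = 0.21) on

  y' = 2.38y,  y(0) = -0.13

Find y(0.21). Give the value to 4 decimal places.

Heun: k1 = f(t_n, y_n); k2 = f(t_n + h, y_n + h·k1); y_{n+1} = y_n + (h/2)·(k1 + k2).
t=0.000000, y=-0.130000:
  k1 = f(0.000000, -0.130000) = -0.309400
  k2 = f(0.210000, -0.194974) = -0.464038
  y ← -0.130000 + (0.21/2)·(-0.309400 + (-0.464038)) = -0.211211
y(0.21) ≈ -0.2112

-0.2112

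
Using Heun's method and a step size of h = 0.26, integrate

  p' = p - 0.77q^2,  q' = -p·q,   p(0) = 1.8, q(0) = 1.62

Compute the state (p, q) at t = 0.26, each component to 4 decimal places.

1.9235, 1.0457

Heun on (p,q): k1 = f(t_n, state_n); k2 = f(t_n + h, state_n + h·k1); state_{n+1} = state_n + (h/2)·(k1 + k2).
0.000000: (1.800000, 1.620000)
  k1 = (-0.220788, -2.916000)
  predictor → (1.742595, 0.861840)
  k2 = (1.170664, -1.501838)
  → (1.923484, 1.045681)
(p(0.26), q(0.26)) ≈ (1.9235, 1.0457)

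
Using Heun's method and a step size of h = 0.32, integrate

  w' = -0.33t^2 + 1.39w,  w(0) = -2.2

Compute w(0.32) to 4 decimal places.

Heun: k1 = f(t_n, w_n); k2 = f(t_n + h, w_n + h·k1); w_{n+1} = w_n + (h/2)·(k1 + k2).
t=0.000000, w=-2.200000:
  k1 = f(0.000000, -2.200000) = -3.058000
  k2 = f(0.320000, -3.178560) = -4.451990
  w ← -2.200000 + (0.32/2)·(-3.058000 + (-4.451990)) = -3.401598
w(0.32) ≈ -3.4016

-3.4016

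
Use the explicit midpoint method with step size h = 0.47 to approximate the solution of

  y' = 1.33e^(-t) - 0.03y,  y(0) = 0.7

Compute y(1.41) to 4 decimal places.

1.6403

Midpoint: k1 = f(t_n, y_n); k2 = f(t_n + h/2, y_n + (h/2)·k1); y_{n+1} = y_n + h·k2.
t=0.000000, y=0.700000:
  k1 = f(0.000000, 0.700000) = 1.309000
  k2 = f(0.235000, 1.007615) = 1.021231
  y ← 0.700000 + 0.47·1.021231 = 1.179978
t=0.470000, y=1.179978:
  k1 = f(0.470000, 1.179978) = 0.795854
  k2 = f(0.705000, 1.367004) = 0.616154
  y ← 1.179978 + 0.47·0.616154 = 1.469571
t=0.940000, y=1.469571:
  k1 = f(0.940000, 1.469571) = 0.475448
  k2 = f(1.175000, 1.581301) = 0.363290
  y ← 1.469571 + 0.47·0.363290 = 1.640317
y(1.41) ≈ 1.6403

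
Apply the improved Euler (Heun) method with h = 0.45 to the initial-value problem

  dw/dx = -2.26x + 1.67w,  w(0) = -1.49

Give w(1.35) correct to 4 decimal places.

-16.7166

Heun: k1 = f(x_n, w_n); k2 = f(x_n + h, w_n + h·k1); w_{n+1} = w_n + (h/2)·(k1 + k2).
x=0.000000, w=-1.490000:
  k1 = f(0.000000, -1.490000) = -2.488300
  k2 = f(0.450000, -2.609735) = -5.375257
  w ← -1.490000 + (0.45/2)·(-2.488300 + (-5.375257)) = -3.259300
x=0.450000, w=-3.259300:
  k1 = f(0.450000, -3.259300) = -6.460032
  k2 = f(0.900000, -6.166315) = -12.331746
  w ← -3.259300 + (0.45/2)·(-6.460032 + (-12.331746)) = -7.487450
x=0.900000, w=-7.487450:
  k1 = f(0.900000, -7.487450) = -14.538042
  k2 = f(1.350000, -14.029569) = -26.480381
  w ← -7.487450 + (0.45/2)·(-14.538042 + (-26.480381)) = -16.716595
w(1.35) ≈ -16.7166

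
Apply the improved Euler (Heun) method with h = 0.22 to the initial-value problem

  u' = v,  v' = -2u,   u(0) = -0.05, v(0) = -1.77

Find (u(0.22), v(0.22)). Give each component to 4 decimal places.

Heun on (u,v): k1 = f(s_n, state_n); k2 = f(s_n + h, state_n + h·k1); state_{n+1} = state_n + (h/2)·(k1 + k2).
0.000000: (-0.050000, -1.770000)
  k1 = (-1.770000, 0.100000)
  predictor → (-0.439400, -1.748000)
  k2 = (-1.748000, 0.878800)
  → (-0.436980, -1.662332)
(u(0.22), v(0.22)) ≈ (-0.4370, -1.6623)

-0.4370, -1.6623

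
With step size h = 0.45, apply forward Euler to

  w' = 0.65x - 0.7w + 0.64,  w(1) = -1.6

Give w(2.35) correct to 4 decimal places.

Euler: w_{n+1} = w_n + h·f(x_n, w_n).
x=1.000000, w=-1.600000: f=2.410000 → w ← -1.600000 + 0.45·2.410000 = -0.515500
x=1.450000, w=-0.515500: f=1.943350 → w ← -0.515500 + 0.45·1.943350 = 0.359008
x=1.900000, w=0.359008: f=1.623695 → w ← 0.359008 + 0.45·1.623695 = 1.089670
w(2.35) ≈ 1.0897

1.0897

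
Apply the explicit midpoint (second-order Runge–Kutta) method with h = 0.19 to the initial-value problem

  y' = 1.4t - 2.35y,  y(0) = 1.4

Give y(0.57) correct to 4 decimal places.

Midpoint: k1 = f(t_n, y_n); k2 = f(t_n + h/2, y_n + (h/2)·k1); y_{n+1} = y_n + h·k2.
t=0.000000, y=1.400000:
  k1 = f(0.000000, 1.400000) = -3.290000
  k2 = f(0.095000, 1.087450) = -2.422508
  y ← 1.400000 + 0.19·(-2.422508) = 0.939724
t=0.190000, y=0.939724:
  k1 = f(0.190000, 0.939724) = -1.942350
  k2 = f(0.285000, 0.755200) = -1.375721
  y ← 0.939724 + 0.19·(-1.375721) = 0.678337
t=0.380000, y=0.678337:
  k1 = f(0.380000, 0.678337) = -1.062091
  k2 = f(0.475000, 0.577438) = -0.691979
  y ← 0.678337 + 0.19·(-0.691979) = 0.546861
y(0.57) ≈ 0.5469

0.5469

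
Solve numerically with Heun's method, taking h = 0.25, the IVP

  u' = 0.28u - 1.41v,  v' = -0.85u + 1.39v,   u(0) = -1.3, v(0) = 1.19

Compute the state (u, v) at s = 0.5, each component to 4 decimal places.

Heun on (u,v): k1 = f(s_n, state_n); k2 = f(s_n + h, state_n + h·k1); state_{n+1} = state_n + (h/2)·(k1 + k2).
0.000000: (-1.300000, 1.190000)
  k1 = (-2.041900, 2.759100)
  predictor → (-1.810475, 1.879775)
  k2 = (-3.157416, 4.151791)
  → (-1.949914, 2.053861)
0.250000: (-1.949914, 2.053861)
  k1 = (-3.441921, 4.512295)
  predictor → (-2.810395, 3.181935)
  k2 = (-5.273439, 6.811725)
  → (-3.039334, 3.469364)
(u(0.5), v(0.5)) ≈ (-3.0393, 3.4694)

-3.0393, 3.4694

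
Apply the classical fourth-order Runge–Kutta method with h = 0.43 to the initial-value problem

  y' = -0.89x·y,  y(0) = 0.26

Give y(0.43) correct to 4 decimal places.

0.2395

RK4: k1 = f(x_n, y_n); k2 = f(x_n + h/2, y_n + (h/2)·k1); k3 = f(x_n + h/2, y_n + (h/2)·k2); k4 = f(x_n + h, y_n + h·k3); y_{n+1} = y_n + (h/6)·(k1 + 2k2 + 2k3 + k4).
x=0.000000, y=0.260000:
  k1 = f(0.000000, 0.260000) = 0.000000
  k2 = f(0.215000, 0.260000) = -0.049751
  k3 = f(0.215000, 0.249304) = -0.047704
  k4 = f(0.430000, 0.239487) = -0.091652
  y ← 0.260000 + (0.43/6)·(k1 + 2k2 + 2k3 + k4) = 0.239463
y(0.43) ≈ 0.2395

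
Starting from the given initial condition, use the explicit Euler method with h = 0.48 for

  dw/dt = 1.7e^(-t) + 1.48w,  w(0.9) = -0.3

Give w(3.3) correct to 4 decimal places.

0.0298

Euler: w_{n+1} = w_n + h·f(t_n, w_n).
t=0.900000, w=-0.300000: f=0.247168 → w ← -0.300000 + 0.48·0.247168 = -0.181359
t=1.380000, w=-0.181359: f=0.159272 → w ← -0.181359 + 0.48·0.159272 = -0.104909
t=1.860000, w=-0.104909: f=0.109379 → w ← -0.104909 + 0.48·0.109379 = -0.052407
t=2.340000, w=-0.052407: f=0.086195 → w ← -0.052407 + 0.48·0.086195 = -0.011033
t=2.820000, w=-0.011033: f=0.085001 → w ← -0.011033 + 0.48·0.085001 = 0.029767
w(3.3) ≈ 0.0298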